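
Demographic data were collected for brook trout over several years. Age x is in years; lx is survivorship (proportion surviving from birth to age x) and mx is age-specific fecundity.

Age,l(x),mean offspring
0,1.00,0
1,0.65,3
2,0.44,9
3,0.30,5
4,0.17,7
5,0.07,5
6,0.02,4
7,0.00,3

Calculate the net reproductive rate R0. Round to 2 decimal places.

lx·mx by age: 0, 1.95, 3.96, 1.5, 1.19, 0.35, 0.08, 0
R0 = Σ lx·mx = 9.03 → 9.03

9.03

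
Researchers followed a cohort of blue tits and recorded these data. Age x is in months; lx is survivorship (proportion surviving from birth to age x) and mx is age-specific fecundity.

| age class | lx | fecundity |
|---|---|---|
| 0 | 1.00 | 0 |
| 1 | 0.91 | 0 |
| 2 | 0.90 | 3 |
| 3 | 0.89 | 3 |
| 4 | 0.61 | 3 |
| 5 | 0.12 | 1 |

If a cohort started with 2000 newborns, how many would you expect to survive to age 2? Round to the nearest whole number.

Expected survivors = N0 · l_2 = 2000 × 0.90 = 1800 → 1800

1800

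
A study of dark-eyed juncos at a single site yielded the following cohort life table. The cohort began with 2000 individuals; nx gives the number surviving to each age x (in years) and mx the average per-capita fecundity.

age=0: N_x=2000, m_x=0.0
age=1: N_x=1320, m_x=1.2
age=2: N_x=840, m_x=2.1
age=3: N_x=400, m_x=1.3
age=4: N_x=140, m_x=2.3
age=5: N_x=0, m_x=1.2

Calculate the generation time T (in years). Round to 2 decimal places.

1.90

lx = nx/n0 = nx/2000: 1, 0.66, 0.42, 0.2, 0.07, 0
lx·mx: 0, 0.792, 0.882, 0.26, 0.161, 0 → R0 = 2.095
x·lx·mx: 0, 0.792, 1.764, 0.78, 0.644, 0 → Σ = 3.98
T = 3.98 / 2.095 = 1.899761… → 1.90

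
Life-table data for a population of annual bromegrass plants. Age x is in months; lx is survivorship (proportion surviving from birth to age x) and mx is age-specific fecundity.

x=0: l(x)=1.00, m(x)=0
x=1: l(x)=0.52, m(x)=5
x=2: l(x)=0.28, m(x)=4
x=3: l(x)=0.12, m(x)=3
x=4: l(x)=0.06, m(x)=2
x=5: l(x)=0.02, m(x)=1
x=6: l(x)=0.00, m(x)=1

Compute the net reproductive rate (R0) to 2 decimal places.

4.22

lx·mx by age: 0, 2.6, 1.12, 0.36, 0.12, 0.02, 0
R0 = Σ lx·mx = 4.22 → 4.22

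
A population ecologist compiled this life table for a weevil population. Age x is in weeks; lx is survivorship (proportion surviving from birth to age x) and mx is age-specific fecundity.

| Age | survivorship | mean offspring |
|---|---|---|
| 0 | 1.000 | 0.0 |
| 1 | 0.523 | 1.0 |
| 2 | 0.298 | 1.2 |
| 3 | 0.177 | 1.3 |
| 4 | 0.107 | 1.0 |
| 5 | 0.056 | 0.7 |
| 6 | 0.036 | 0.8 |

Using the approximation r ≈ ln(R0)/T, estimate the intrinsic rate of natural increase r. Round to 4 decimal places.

R0 = Σ lx·mx = 0 + 0.523 + 0.3576 + 0.2301 + 0.107 + 0.0392 + 0.0288 = 1.2857
Σ x·lx·mx = 2.7253; T = 2.7253/1.2857 = 2.1197…
r ≈ ln(R0)/T = ln(1.2857)/2.1197… = 0.118556… → 0.1186

0.1186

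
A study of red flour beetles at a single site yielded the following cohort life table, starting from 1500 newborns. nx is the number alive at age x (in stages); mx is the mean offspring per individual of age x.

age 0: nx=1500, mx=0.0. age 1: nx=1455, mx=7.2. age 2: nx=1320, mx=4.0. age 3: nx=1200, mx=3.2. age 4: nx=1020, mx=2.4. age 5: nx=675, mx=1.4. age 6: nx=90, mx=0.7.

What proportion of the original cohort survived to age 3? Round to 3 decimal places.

l_3 = n_3/n_0 = 1200/1500 = 0.8 → 0.800

0.800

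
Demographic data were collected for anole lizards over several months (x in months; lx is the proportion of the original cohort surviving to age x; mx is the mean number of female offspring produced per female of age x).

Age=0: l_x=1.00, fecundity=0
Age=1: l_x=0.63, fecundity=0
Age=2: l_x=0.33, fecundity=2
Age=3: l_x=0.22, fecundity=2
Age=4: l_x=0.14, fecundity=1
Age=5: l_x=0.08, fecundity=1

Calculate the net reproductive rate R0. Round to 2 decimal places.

lx·mx by age: 0, 0, 0.66, 0.44, 0.14, 0.08
R0 = Σ lx·mx = 1.32 → 1.32

1.32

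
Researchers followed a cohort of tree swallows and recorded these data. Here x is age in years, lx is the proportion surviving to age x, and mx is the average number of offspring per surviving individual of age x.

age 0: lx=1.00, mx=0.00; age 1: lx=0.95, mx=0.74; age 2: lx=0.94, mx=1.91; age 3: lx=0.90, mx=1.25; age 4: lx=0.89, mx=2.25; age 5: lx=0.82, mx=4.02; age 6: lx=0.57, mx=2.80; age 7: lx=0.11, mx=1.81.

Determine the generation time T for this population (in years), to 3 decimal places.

4.024

lx·mx: 0, 0.703, 1.7954, 1.125, 2.0025, 3.2964, 1.596, 0.1991 → R0 = 10.7174
x·lx·mx: 0, 0.703, 3.5908, 3.375, 8.01, 16.482, 9.576, 1.3937 → Σ = 43.1305
T = 43.1305 / 10.7174 = 4.024344… → 4.024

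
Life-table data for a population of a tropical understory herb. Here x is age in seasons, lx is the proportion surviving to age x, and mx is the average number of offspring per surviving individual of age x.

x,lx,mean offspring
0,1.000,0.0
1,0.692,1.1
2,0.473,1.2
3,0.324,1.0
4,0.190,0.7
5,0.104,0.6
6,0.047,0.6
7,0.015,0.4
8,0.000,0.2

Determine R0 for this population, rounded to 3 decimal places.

lx·mx by age: 0, 0.7612, 0.5676, 0.324, 0.133, 0.0624, 0.0282, 0.006, 0
R0 = Σ lx·mx = 1.8824 → 1.882

1.882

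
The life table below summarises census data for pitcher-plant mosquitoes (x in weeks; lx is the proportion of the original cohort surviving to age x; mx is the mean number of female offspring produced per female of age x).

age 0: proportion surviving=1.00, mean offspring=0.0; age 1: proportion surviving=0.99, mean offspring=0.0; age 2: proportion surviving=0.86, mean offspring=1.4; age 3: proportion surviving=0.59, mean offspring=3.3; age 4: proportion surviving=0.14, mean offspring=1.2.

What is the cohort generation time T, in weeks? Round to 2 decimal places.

2.69

lx·mx: 0, 0, 1.204, 1.947, 0.168 → R0 = 3.319
x·lx·mx: 0, 0, 2.408, 5.841, 0.672 → Σ = 8.921
T = 8.921 / 3.319 = 2.687858… → 2.69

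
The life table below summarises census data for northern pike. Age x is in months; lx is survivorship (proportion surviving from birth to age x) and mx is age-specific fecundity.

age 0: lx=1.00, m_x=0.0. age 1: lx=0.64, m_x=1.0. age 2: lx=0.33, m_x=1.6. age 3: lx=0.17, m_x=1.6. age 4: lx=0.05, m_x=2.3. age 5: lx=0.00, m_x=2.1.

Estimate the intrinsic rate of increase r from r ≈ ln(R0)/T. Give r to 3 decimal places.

0.231

R0 = Σ lx·mx = 0 + 0.64 + 0.528 + 0.272 + 0.115 + 0 = 1.555
Σ x·lx·mx = 2.972; T = 2.972/1.555 = 1.91125…
r ≈ ln(R0)/T = ln(1.555)/1.91125… = 0.23099… → 0.231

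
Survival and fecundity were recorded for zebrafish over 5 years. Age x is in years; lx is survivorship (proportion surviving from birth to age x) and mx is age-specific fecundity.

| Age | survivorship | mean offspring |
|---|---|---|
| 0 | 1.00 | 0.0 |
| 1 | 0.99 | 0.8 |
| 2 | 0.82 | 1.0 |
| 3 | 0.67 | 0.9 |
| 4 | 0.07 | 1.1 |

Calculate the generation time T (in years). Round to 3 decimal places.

lx·mx: 0, 0.792, 0.82, 0.603, 0.077 → R0 = 2.292
x·lx·mx: 0, 0.792, 1.64, 1.809, 0.308 → Σ = 4.549
T = 4.549 / 2.292 = 1.984729… → 1.985

1.985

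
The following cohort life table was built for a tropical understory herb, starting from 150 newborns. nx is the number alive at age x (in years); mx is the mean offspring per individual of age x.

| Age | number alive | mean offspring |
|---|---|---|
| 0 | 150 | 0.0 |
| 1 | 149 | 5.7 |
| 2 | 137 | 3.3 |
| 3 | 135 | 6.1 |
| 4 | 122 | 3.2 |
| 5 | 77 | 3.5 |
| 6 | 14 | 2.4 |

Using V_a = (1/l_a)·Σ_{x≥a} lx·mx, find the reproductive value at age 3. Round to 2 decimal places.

11.24

lx = nx/n0 = nx/150: 1, 0.99333…, 0.91333…, 0.9, 0.81333…, 0.51333…, 0.09333…
lx·mx for x ≥ 3: 5.49, 2.602667…, 1.796667…, 0.224… → sum = 10.113333…
V_3 = 10.113333… / l_3 = 10.113333… / 0.9 = 11.237037… → 11.24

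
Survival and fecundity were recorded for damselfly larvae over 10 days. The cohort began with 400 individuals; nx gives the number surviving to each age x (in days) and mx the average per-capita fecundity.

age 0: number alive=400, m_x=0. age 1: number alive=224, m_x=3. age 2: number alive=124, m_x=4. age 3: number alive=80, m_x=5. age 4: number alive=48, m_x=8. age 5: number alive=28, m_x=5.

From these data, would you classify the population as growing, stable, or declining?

lx = nx/n0 = nx/400: 1, 0.56, 0.31, 0.2, 0.12, 0.07
R0 = Σ lx·mx = 0 + 1.68 + 1.24 + 1 + 0.96 + 0.35 = 5.23
R0 > 1, so the population is growing.

growing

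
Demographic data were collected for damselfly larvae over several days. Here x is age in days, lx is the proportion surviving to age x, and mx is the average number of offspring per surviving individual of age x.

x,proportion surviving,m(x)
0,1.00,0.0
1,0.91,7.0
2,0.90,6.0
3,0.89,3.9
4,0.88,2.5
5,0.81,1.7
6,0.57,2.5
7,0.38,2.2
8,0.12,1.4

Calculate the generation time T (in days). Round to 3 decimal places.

lx·mx: 0, 6.37, 5.4, 3.471, 2.2, 1.377, 1.425, 0.836, 0.168 → R0 = 21.247
x·lx·mx: 0, 6.37, 10.8, 10.413, 8.8, 6.885, 8.55, 5.852, 1.344 → Σ = 59.014
T = 59.014 / 21.247 = 2.777522… → 2.778

2.778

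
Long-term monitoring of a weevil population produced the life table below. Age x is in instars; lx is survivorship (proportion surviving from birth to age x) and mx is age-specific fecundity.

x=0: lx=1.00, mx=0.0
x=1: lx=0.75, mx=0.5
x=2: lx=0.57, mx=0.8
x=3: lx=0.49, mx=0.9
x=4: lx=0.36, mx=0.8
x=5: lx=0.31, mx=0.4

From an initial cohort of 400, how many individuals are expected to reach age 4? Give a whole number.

144

Expected survivors = N0 · l_4 = 400 × 0.36 = 144 → 144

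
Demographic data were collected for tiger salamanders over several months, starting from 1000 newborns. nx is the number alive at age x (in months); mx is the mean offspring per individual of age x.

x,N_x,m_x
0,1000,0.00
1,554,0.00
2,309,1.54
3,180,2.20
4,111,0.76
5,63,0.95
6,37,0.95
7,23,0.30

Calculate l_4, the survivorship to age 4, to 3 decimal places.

0.111

l_4 = n_4/n_0 = 111/1000 = 0.111 → 0.111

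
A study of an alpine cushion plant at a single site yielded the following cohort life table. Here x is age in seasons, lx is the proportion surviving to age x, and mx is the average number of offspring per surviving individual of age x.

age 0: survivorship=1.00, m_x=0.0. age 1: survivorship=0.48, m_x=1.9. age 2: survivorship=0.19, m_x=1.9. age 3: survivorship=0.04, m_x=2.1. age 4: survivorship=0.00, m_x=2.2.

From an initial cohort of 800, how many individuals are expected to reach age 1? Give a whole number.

384

Expected survivors = N0 · l_1 = 800 × 0.48 = 384 → 384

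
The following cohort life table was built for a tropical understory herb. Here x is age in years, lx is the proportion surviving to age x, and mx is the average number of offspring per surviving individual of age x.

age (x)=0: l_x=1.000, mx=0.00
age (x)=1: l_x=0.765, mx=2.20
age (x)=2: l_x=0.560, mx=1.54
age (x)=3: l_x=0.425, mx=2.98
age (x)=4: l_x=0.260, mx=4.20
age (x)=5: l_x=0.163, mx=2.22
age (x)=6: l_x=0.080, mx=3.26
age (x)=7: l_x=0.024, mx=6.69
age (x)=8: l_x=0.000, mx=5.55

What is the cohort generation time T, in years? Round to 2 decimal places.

lx·mx: 0, 1.683, 0.8624, 1.2665, 1.092, 0.36186, 0.2608, 0.16056, 0 → R0 = 5.68712
x·lx·mx: 0, 1.683, 1.7248, 3.7995, 4.368, 1.8093, 1.5648, 1.12392, 0 → Σ = 16.07332
T = 16.07332 / 5.68712 = 2.826267… → 2.83

2.83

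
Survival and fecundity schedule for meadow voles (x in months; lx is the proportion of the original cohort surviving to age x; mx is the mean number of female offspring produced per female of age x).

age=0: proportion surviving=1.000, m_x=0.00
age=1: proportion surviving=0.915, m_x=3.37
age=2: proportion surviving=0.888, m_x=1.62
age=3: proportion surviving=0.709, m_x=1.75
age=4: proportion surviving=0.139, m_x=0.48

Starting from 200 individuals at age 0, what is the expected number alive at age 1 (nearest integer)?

Expected survivors = N0 · l_1 = 200 × 0.915 = 183 → 183

183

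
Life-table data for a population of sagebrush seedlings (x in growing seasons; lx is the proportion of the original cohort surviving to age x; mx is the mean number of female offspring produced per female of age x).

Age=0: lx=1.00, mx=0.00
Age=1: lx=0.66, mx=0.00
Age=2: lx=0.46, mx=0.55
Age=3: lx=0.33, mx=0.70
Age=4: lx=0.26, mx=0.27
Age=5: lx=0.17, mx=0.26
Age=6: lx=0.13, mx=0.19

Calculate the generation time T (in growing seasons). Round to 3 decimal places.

2.967

lx·mx: 0, 0, 0.253, 0.231, 0.0702, 0.0442, 0.0247 → R0 = 0.6231
x·lx·mx: 0, 0, 0.506, 0.693, 0.2808, 0.221, 0.1482 → Σ = 1.849
T = 1.849 / 0.6231 = 2.967421… → 2.967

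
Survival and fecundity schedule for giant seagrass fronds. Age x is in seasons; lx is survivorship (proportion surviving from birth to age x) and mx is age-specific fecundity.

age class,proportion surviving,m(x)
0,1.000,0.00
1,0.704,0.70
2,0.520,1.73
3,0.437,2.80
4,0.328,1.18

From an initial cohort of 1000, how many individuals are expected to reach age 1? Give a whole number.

Expected survivors = N0 · l_1 = 1000 × 0.704 = 704 → 704

704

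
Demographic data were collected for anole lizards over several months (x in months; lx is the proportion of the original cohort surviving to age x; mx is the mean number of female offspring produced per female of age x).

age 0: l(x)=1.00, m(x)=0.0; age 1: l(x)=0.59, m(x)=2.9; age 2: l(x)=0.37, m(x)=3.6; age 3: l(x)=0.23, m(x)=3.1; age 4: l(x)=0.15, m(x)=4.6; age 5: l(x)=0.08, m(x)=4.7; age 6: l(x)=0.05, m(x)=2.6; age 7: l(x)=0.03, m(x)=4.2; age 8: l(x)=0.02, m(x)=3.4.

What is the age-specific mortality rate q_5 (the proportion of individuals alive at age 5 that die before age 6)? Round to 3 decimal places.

0.375

q_5 = (l_5 − l_6) / l_5 = (0.08 − 0.05) / 0.08
     = 0.03 / 0.08 = 0.375 → 0.375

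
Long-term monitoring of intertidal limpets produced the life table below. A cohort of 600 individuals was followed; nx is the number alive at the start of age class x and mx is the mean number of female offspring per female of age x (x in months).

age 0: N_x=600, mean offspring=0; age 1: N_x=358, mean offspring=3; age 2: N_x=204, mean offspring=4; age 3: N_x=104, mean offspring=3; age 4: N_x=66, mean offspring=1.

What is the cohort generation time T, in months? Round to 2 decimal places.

1.72

lx = nx/n0 = nx/600: 1, 0.59667…, 0.34, 0.17333…, 0.11
lx·mx: 0, 1.79…, 1.36, 0.52…, 0.11 → R0 = 3.78…
x·lx·mx: 0, 1.79…, 2.72, 1.56…, 0.44 → Σ = 6.51…
T = 6.51… / 3.78… = 1.722222… → 1.72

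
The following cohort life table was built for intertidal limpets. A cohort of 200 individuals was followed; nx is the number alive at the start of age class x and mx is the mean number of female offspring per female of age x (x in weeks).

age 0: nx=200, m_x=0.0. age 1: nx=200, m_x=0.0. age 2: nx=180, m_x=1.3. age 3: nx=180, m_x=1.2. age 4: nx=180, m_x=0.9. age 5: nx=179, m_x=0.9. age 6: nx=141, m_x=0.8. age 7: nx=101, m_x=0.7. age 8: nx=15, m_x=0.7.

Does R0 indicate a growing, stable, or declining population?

growing

lx = nx/n0 = nx/200: 1, 1, 0.9, 0.9, 0.9, 0.895, 0.705, 0.505, 0.075
R0 = Σ lx·mx = 0 + 0 + 1.17 + 1.08 + 0.81 + 0.8055 + 0.564 + 0.3535 + 0.0525 = 4.8355
R0 > 1, so the population is growing.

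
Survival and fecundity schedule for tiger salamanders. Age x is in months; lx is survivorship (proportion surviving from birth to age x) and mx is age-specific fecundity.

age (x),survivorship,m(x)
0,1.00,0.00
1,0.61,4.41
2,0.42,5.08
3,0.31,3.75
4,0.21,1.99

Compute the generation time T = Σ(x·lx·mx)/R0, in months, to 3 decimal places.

1.892

lx·mx: 0, 2.6901, 2.1336, 1.1625, 0.4179 → R0 = 6.4041
x·lx·mx: 0, 2.6901, 4.2672, 3.4875, 1.6716 → Σ = 12.1164
T = 12.1164 / 6.4041 = 1.891975… → 1.892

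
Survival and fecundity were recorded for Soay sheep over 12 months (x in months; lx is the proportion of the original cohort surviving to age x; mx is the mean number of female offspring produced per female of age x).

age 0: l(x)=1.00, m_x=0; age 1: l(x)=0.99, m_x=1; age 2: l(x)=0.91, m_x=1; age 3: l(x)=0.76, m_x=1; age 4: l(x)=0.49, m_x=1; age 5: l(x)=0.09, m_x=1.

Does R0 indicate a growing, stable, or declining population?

R0 = Σ lx·mx = 0 + 0.99 + 0.91 + 0.76 + 0.49 + 0.09 = 3.24
R0 > 1, so the population is growing.

growing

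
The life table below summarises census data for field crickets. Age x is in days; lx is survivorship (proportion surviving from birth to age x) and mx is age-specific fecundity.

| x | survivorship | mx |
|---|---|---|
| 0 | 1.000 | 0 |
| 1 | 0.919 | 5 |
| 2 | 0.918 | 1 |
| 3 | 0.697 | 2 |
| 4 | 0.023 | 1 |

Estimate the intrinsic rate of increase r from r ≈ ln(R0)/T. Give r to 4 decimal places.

1.2532

R0 = Σ lx·mx = 0 + 4.595 + 0.918 + 1.394 + 0.023 = 6.93
Σ x·lx·mx = 10.705; T = 10.705/6.93 = 1.54473…
r ≈ ln(R0)/T = ln(6.93)/1.54473… = 1.2532… → 1.2532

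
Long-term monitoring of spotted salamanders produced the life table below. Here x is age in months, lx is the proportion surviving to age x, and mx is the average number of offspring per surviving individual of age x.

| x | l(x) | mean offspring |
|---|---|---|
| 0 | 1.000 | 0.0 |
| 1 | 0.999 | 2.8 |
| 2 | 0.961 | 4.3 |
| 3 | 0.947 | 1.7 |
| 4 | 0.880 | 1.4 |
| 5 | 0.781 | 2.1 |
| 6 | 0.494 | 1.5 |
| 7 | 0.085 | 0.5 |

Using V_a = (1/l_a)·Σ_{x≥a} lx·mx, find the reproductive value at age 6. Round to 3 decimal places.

lx·mx for x ≥ 6: 0.741, 0.0425 → sum = 0.7835
V_6 = 0.7835 / l_6 = 0.7835 / 0.494 = 1.586032… → 1.586

1.586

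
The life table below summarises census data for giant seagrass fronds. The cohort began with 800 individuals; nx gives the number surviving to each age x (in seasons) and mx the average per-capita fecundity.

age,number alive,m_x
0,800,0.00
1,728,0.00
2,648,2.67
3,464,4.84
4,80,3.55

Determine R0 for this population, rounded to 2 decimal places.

lx = nx/n0 = nx/800: 1, 0.91, 0.81, 0.58, 0.1
lx·mx by age: 0, 0, 2.1627, 2.8072, 0.355
R0 = Σ lx·mx = 5.3249 → 5.32

5.32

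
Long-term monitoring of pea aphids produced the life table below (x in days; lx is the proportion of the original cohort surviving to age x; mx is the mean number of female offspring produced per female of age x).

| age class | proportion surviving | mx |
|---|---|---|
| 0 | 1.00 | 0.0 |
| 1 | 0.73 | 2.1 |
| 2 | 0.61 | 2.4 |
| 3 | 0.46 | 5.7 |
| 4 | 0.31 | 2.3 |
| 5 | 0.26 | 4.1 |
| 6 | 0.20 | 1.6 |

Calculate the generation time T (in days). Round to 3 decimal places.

lx·mx: 0, 1.533, 1.464, 2.622, 0.713, 1.066, 0.32 → R0 = 7.718
x·lx·mx: 0, 1.533, 2.928, 7.866, 2.852, 5.33, 1.92 → Σ = 22.429
T = 22.429 / 7.718 = 2.906064… → 2.906

2.906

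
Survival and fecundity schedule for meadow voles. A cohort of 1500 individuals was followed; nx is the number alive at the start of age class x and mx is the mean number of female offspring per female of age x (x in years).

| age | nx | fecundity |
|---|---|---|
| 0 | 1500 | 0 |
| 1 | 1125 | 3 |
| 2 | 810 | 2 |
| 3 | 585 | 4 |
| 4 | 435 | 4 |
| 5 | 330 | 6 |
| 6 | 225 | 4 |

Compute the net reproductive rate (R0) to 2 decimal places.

7.97

lx = nx/n0 = nx/1500: 1, 0.75, 0.54, 0.39, 0.29, 0.22, 0.15
lx·mx by age: 0, 2.25, 1.08, 1.56, 1.16, 1.32, 0.6
R0 = Σ lx·mx = 7.97 → 7.97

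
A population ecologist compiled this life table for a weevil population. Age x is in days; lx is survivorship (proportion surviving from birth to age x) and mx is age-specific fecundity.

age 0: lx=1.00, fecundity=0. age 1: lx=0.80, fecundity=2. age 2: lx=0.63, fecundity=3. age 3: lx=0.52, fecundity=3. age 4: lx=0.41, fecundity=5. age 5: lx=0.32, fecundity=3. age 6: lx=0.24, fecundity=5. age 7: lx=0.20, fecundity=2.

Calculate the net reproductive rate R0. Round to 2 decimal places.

lx·mx by age: 0, 1.6, 1.89, 1.56, 2.05, 0.96, 1.2, 0.4
R0 = Σ lx·mx = 9.66 → 9.66

9.66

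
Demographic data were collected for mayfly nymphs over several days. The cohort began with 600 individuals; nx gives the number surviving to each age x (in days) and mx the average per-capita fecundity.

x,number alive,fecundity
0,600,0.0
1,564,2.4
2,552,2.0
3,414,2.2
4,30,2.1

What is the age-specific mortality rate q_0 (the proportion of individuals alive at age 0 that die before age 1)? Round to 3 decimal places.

0.060

lx = nx/n0 = nx/600: 1, 0.94, 0.92, 0.69, 0.05
q_0 = (l_0 − l_1) / l_0 = (1 − 0.94) / 1
     = 0.06 / 1 = 0.06 → 0.060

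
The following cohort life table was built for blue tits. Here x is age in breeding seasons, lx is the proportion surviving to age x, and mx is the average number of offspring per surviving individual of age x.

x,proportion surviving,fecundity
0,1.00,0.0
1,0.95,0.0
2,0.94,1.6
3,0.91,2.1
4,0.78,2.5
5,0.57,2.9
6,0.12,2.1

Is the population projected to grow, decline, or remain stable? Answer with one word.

growing

R0 = Σ lx·mx = 0 + 0 + 1.504 + 1.911 + 1.95 + 1.653 + 0.252 = 7.27
R0 > 1, so the population is growing.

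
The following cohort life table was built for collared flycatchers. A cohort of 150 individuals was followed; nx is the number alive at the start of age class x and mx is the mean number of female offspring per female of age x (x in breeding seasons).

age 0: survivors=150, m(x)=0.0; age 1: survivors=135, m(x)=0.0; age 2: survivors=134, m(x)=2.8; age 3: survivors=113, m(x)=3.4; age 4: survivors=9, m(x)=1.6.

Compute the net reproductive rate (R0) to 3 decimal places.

5.159

lx = nx/n0 = nx/150: 1, 0.9, 0.89333…, 0.75333…, 0.06
lx·mx by age: 0, 0, 2.501333…, 2.561333…, 0.096
R0 = Σ lx·mx = 5.158667… → 5.159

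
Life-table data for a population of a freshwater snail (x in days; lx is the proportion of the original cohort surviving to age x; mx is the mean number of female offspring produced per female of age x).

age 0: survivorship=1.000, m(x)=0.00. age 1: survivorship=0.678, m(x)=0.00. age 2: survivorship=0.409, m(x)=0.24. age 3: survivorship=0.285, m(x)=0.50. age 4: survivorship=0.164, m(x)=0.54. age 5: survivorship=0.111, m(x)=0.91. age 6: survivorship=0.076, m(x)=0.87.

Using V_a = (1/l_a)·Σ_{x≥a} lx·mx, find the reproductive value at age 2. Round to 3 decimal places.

lx·mx for x ≥ 2: 0.09816, 0.1425, 0.08856, 0.10101, 0.06612 → sum = 0.49635
V_2 = 0.49635 / l_2 = 0.49635 / 0.409 = 1.21357… → 1.214

1.214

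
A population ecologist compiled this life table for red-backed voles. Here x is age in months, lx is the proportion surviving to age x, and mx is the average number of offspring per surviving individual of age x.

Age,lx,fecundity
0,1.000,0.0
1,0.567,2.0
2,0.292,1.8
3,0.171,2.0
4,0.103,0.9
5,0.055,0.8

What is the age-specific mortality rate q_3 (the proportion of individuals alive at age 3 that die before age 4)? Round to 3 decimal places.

q_3 = (l_3 − l_4) / l_3 = (0.171 − 0.103) / 0.171
     = 0.068 / 0.171 = 0.397661… → 0.398

0.398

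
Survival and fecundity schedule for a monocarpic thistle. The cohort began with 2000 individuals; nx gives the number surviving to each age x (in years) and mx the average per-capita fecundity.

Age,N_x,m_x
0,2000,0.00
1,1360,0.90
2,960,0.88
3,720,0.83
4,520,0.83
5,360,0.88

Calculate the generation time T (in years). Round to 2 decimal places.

lx = nx/n0 = nx/2000: 1, 0.68, 0.48, 0.36, 0.26, 0.18
lx·mx: 0, 0.612, 0.4224, 0.2988, 0.2158, 0.1584 → R0 = 1.7074
x·lx·mx: 0, 0.612, 0.8448, 0.8964, 0.8632, 0.792 → Σ = 4.0084
T = 4.0084 / 1.7074 = 2.347663… → 2.35

2.35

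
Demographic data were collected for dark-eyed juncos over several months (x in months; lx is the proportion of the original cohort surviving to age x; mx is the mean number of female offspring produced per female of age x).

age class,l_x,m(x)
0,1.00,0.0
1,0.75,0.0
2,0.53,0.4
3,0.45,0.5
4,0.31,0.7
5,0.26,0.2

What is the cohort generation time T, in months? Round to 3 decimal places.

lx·mx: 0, 0, 0.212, 0.225, 0.217, 0.052 → R0 = 0.706
x·lx·mx: 0, 0, 0.424, 0.675, 0.868, 0.26 → Σ = 2.227
T = 2.227 / 0.706 = 3.154391… → 3.154

3.154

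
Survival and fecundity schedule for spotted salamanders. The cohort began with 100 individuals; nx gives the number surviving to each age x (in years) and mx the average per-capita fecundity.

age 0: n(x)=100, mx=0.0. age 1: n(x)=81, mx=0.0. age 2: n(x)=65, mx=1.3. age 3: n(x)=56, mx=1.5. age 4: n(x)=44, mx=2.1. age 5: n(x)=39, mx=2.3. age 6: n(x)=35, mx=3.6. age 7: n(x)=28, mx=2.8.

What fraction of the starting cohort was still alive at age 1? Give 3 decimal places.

0.810

l_1 = n_1/n_0 = 81/100 = 0.81 → 0.810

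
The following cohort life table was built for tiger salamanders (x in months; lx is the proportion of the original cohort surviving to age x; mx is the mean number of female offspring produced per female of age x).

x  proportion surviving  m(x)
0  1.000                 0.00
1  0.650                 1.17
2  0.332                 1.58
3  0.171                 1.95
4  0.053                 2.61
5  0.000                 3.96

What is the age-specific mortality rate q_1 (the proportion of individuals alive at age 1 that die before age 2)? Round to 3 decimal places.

q_1 = (l_1 − l_2) / l_1 = (0.65 − 0.332) / 0.65
     = 0.318 / 0.65 = 0.489231… → 0.489

0.489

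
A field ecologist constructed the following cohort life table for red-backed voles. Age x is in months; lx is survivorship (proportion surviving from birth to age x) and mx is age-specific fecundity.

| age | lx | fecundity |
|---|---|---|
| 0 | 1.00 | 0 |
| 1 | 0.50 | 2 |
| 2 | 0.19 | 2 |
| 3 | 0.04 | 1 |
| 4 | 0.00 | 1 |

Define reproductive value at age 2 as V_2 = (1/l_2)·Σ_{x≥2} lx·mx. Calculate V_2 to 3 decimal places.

2.211

lx·mx for x ≥ 2: 0.38, 0.04, 0 → sum = 0.42
V_2 = 0.42 / l_2 = 0.42 / 0.19 = 2.210526… → 2.211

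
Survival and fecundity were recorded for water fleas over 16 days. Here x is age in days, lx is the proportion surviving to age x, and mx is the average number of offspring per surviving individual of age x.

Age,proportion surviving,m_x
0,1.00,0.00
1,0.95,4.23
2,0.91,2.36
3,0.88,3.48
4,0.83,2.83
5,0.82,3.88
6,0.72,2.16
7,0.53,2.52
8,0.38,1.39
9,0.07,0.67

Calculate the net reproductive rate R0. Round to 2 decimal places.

18.22

lx·mx by age: 0, 4.0185, 2.1476, 3.0624, 2.3489, 3.1816, 1.5552, 1.3356, 0.5282, 0.0469
R0 = Σ lx·mx = 18.2249 → 18.22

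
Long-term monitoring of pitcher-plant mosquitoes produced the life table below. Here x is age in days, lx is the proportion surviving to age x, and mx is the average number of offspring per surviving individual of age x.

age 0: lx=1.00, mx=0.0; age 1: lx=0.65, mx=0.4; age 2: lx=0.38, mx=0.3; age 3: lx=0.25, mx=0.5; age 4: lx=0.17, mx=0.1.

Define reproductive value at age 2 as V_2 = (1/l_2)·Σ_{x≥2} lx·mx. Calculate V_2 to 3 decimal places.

0.674

lx·mx for x ≥ 2: 0.114, 0.125, 0.017 → sum = 0.256
V_2 = 0.256 / l_2 = 0.256 / 0.38 = 0.673684… → 0.674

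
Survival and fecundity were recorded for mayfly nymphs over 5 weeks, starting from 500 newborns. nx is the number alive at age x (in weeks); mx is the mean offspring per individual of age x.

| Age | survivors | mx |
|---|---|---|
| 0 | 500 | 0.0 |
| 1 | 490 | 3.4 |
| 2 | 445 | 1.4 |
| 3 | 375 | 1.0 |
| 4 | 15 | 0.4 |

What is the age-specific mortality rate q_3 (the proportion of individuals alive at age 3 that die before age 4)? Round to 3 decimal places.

lx = nx/n0 = nx/500: 1, 0.98, 0.89, 0.75, 0.03
q_3 = (l_3 − l_4) / l_3 = (0.75 − 0.03) / 0.75
     = 0.72 / 0.75 = 0.96 → 0.960

0.960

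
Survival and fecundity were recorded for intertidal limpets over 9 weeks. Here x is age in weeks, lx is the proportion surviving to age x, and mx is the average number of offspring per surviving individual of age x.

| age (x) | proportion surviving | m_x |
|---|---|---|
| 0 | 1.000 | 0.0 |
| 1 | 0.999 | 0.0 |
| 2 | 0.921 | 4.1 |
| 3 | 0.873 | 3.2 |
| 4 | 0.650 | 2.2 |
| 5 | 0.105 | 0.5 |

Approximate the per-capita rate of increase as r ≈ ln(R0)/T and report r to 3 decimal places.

R0 = Σ lx·mx = 0 + 0 + 3.7761 + 2.7936 + 1.43 + 0.0525 = 8.0522
Σ x·lx·mx = 21.9155; T = 21.9155/8.0522 = 2.72168…
r ≈ ln(R0)/T = ln(8.0522)/2.72168… = 0.76642… → 0.766

0.766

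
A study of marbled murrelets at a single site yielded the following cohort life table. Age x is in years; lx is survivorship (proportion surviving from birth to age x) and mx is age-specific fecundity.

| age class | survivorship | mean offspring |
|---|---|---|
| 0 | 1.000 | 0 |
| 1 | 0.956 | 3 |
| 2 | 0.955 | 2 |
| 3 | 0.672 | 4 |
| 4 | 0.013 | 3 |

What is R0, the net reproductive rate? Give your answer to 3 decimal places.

7.505

lx·mx by age: 0, 2.868, 1.91, 2.688, 0.039
R0 = Σ lx·mx = 7.505 → 7.505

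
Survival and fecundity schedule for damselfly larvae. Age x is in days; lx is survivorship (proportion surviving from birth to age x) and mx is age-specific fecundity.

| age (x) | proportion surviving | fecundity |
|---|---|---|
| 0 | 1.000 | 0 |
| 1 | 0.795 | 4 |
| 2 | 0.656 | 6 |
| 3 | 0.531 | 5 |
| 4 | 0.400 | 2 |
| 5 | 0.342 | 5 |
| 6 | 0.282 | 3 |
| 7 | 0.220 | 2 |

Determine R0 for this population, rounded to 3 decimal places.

lx·mx by age: 0, 3.18, 3.936, 2.655, 0.8, 1.71, 0.846, 0.44
R0 = Σ lx·mx = 13.567 → 13.567

13.567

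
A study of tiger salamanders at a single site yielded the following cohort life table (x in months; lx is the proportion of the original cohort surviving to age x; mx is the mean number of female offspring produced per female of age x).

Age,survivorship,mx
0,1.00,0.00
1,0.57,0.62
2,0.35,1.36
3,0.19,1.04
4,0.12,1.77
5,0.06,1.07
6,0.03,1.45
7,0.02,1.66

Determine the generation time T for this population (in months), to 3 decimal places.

lx·mx: 0, 0.3534, 0.476, 0.1976, 0.2124, 0.0642, 0.0435, 0.0332 → R0 = 1.3803
x·lx·mx: 0, 0.3534, 0.952, 0.5928, 0.8496, 0.321, 0.261, 0.2324 → Σ = 3.5622
T = 3.5622 / 1.3803 = 2.580743… → 2.581

2.581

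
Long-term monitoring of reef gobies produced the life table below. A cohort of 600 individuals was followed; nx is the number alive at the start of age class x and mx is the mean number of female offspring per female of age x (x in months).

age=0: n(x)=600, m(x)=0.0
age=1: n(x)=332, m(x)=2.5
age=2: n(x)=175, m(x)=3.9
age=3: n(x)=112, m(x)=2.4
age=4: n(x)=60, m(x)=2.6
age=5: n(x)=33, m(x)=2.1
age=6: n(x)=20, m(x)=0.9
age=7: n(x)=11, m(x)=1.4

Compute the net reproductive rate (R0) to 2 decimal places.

3.40

lx = nx/n0 = nx/600: 1, 0.55333…, 0.29167…, 0.18667…, 0.1, 0.055, 0.03333…, 0.01833…
lx·mx by age: 0, 1.383333…, 1.1375…, 0.448…, 0.26, 0.1155, 0.03…, 0.025667…
R0 = Σ lx·mx = 3.4… → 3.40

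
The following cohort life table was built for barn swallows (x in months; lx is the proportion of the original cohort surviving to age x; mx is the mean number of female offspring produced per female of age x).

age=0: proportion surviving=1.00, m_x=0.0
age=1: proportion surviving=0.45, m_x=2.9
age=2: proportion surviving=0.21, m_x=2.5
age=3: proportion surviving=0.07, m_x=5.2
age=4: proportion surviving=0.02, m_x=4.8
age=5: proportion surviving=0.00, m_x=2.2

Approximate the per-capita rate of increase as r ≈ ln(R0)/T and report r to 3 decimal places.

R0 = Σ lx·mx = 0 + 1.305 + 0.525 + 0.364 + 0.096 + 0 = 2.29
Σ x·lx·mx = 3.831; T = 3.831/2.29 = 1.67293…
r ≈ ln(R0)/T = ln(2.29)/1.67293… = 0.49527… → 0.495

0.495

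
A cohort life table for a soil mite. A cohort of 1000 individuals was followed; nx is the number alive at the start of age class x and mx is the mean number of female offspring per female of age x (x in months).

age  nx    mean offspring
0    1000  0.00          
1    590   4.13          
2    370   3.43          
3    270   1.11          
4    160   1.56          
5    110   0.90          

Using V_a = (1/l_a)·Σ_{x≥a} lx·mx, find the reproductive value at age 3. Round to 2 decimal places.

2.40

lx = nx/n0 = nx/1000: 1, 0.59, 0.37, 0.27, 0.16, 0.11
lx·mx for x ≥ 3: 0.2997, 0.2496, 0.099 → sum = 0.6483
V_3 = 0.6483 / l_3 = 0.6483 / 0.27 = 2.401111… → 2.40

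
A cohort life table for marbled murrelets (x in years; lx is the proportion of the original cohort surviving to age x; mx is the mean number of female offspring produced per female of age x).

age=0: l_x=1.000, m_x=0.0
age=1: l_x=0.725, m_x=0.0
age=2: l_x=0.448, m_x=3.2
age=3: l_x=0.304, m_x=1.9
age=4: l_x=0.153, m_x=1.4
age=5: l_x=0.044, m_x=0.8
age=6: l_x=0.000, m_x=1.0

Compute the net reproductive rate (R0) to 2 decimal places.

lx·mx by age: 0, 0, 1.4336, 0.5776, 0.2142, 0.0352, 0
R0 = Σ lx·mx = 2.2606 → 2.26

2.26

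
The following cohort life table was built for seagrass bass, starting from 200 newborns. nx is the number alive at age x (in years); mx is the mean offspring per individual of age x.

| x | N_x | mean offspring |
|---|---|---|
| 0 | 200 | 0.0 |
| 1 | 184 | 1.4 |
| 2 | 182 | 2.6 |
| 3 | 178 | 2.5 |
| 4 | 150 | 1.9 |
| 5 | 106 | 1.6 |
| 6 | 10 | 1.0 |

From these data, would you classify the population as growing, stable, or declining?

lx = nx/n0 = nx/200: 1, 0.92, 0.91, 0.89, 0.75, 0.53, 0.05
R0 = Σ lx·mx = 0 + 1.288 + 2.366 + 2.225 + 1.425 + 0.848 + 0.05 = 8.202
R0 > 1, so the population is growing.

growing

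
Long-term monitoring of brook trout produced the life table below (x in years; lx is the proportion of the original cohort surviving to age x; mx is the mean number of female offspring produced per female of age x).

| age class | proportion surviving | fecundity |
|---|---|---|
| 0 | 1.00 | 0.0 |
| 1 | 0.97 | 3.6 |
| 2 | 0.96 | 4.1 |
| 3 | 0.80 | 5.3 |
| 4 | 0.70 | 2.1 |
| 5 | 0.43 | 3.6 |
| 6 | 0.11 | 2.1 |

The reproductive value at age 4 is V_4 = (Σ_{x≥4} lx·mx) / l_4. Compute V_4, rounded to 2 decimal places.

lx·mx for x ≥ 4: 1.47, 1.548, 0.231 → sum = 3.249
V_4 = 3.249 / l_4 = 3.249 / 0.7 = 4.641429… → 4.64

4.64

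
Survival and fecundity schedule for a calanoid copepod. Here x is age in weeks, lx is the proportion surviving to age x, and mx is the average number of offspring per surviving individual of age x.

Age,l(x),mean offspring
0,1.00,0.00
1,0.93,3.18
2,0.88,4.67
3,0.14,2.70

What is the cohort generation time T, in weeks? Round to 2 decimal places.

lx·mx: 0, 2.9574, 4.1096, 0.378 → R0 = 7.445
x·lx·mx: 0, 2.9574, 8.2192, 1.134 → Σ = 12.3106
T = 12.3106 / 7.445 = 1.653539… → 1.65

1.65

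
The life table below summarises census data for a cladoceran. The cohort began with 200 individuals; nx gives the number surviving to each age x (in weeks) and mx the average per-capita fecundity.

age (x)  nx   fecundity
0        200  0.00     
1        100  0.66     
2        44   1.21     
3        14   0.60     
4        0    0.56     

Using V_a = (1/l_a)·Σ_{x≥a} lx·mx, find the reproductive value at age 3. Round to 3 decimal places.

0.600

lx = nx/n0 = nx/200: 1, 0.5, 0.22, 0.07, 0
lx·mx for x ≥ 3: 0.042, 0 → sum = 0.042
V_3 = 0.042 / l_3 = 0.042 / 0.07 = 0.6 → 0.600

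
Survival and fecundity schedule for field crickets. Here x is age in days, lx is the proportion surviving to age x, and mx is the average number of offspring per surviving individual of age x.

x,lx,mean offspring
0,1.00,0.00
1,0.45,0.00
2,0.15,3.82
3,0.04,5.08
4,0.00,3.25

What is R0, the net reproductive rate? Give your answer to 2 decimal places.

lx·mx by age: 0, 0, 0.573, 0.2032, 0
R0 = Σ lx·mx = 0.7762 → 0.78

0.78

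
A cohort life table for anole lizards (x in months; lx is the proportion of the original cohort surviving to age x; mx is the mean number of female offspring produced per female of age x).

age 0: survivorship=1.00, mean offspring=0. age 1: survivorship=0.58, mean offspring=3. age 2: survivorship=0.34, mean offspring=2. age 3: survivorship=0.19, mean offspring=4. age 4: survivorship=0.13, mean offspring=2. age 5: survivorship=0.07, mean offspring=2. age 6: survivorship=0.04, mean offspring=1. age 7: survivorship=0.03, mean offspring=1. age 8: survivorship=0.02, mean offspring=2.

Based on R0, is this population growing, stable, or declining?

R0 = Σ lx·mx = 0 + 1.74 + 0.68 + 0.76 + 0.26 + 0.14 + 0.04 + 0.03 + 0.04 = 3.69
R0 > 1, so the population is growing.

growing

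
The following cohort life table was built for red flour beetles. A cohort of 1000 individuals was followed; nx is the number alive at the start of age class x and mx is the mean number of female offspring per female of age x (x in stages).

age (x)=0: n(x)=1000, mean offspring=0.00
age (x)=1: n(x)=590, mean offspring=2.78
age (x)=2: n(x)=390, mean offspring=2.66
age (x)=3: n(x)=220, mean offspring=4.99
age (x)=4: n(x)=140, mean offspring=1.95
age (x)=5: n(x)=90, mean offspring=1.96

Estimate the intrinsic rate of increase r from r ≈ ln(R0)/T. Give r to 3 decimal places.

0.678

lx = nx/n0 = nx/1000: 1, 0.59, 0.39, 0.22, 0.14, 0.09
R0 = Σ lx·mx = 0 + 1.6402 + 1.0374 + 1.0978 + 0.273 + 0.1764 = 4.2248
Σ x·lx·mx = 8.9824; T = 8.9824/4.2248 = 2.12611…
r ≈ ln(R0)/T = ln(4.2248)/2.12611… = 0.67775… → 0.678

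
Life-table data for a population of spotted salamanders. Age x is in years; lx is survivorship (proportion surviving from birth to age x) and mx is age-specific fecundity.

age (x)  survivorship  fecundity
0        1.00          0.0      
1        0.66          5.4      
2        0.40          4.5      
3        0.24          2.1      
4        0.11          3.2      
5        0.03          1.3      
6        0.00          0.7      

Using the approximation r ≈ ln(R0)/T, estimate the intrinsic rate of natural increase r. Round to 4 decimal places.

1.1168

R0 = Σ lx·mx = 0 + 3.564 + 1.8 + 0.504 + 0.352 + 0.039 + 0 = 6.259
Σ x·lx·mx = 10.279; T = 10.279/6.259 = 1.64228…
r ≈ ln(R0)/T = ln(6.259)/1.64228… = 1.116756… → 1.1168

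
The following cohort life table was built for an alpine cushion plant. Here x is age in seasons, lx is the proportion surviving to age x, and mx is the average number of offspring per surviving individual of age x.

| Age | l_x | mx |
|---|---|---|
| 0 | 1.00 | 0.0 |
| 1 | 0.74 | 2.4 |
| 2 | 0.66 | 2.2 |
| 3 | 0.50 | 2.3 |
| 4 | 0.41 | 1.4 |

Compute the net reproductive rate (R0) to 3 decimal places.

4.952

lx·mx by age: 0, 1.776, 1.452, 1.15, 0.574
R0 = Σ lx·mx = 4.952 → 4.952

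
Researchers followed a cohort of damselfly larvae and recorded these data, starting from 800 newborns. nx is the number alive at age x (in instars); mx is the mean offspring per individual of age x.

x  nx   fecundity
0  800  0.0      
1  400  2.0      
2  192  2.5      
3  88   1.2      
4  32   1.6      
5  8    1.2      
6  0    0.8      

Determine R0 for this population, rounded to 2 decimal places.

lx = nx/n0 = nx/800: 1, 0.5, 0.24, 0.11, 0.04, 0.01, 0
lx·mx by age: 0, 1, 0.6, 0.132, 0.064, 0.012, 0
R0 = Σ lx·mx = 1.808 → 1.81

1.81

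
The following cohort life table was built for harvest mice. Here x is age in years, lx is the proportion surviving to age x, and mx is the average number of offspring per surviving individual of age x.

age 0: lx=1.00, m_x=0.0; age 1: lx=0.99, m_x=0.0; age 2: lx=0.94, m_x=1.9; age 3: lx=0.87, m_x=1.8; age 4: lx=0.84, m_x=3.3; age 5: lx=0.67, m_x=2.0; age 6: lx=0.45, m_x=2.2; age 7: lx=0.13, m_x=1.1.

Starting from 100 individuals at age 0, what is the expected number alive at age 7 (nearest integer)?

13

Expected survivors = N0 · l_7 = 100 × 0.13 = 13 → 13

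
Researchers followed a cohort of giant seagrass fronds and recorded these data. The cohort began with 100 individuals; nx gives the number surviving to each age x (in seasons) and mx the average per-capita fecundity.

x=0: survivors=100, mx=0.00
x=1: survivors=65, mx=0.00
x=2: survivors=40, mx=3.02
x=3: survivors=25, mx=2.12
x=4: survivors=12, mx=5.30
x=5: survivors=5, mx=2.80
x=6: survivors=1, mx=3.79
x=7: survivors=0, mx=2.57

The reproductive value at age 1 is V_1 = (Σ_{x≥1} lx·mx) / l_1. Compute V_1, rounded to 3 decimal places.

lx = nx/n0 = nx/100: 1, 0.65, 0.4, 0.25, 0.12, 0.05, 0.01, 0
lx·mx for x ≥ 1: 0, 1.208, 0.53, 0.636, 0.14, 0.0379, 0 → sum = 2.5519
V_1 = 2.5519 / l_1 = 2.5519 / 0.65 = 3.926 → 3.926

3.926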